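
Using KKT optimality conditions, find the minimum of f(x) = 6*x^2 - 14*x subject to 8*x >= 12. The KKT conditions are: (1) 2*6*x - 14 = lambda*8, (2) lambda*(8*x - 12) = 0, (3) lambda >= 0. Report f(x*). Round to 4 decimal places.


Step 1: Try lambda = 0 (constraint inactive).
x_unc = 14/(2*6) = 1.1667
Check: 8*1.1667 = 9.3336 < 12 -- violated!
Step 2: Constraint must be active: 8*x = 12
x* = 12/8 = 1.5
lambda = (2*6*1.5 - 14)/8 = 0.5
Step 3: Compute optimal value.
f(x*) = 6*1.5^2 - 14*1.5 = -7.5


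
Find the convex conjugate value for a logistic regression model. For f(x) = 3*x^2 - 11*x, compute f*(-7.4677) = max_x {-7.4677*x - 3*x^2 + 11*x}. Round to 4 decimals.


f*(y) = sup_x {y*x - a*x^2 - b*x} = sup_x {(y-b)*x - a*x^2}
FOC: (y - b) - 2a*x = 0 => x* = (y - b)/(2a)
x* = (-7.4677 + 11)/(2*3) = 0.5887
f*(-7.4677) = (y-b)^2/(4a) = (-7.4677 + 11)^2/(4*3)
= 12.4771/12 = 1.0398


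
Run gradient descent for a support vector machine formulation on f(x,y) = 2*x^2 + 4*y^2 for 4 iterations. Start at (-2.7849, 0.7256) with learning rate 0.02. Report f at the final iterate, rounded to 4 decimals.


Gradient descent on f(x,y) = 2*x^2 + 4*y^2.
Starting point: (-2.7849, 0.7256), alpha = 0.02
Step 1: grad_x = 2*2*-2.7849 = -11.1396, grad_y = 2*4*0.7256 = 5.8048
  x_1 = -2.7849 - 0.02*-11.1396 = -2.5621
  y_1 = 0.7256 - 0.02*5.8048 = 0.6095
Step 2: grad_x = 2*2*-2.5621 = -10.2484, grad_y = 2*4*0.6095 = 4.876
  x_2 = -2.5621 - 0.02*-10.2484 = -2.3571
  y_2 = 0.6095 - 0.02*4.876 = 0.512
Step 3: grad_x = 2*2*-2.3571 = -9.4286, grad_y = 2*4*0.512 = 4.0959
  x_3 = -2.3571 - 0.02*-9.4286 = -2.1686
  y_3 = 0.512 - 0.02*4.0959 = 0.4301
Step 4: grad_x = 2*2*-2.1686 = -8.6743, grad_y = 2*4*0.4301 = 3.4405
  x_4 = -2.1686 - 0.02*-8.6743 = -1.9951
  y_4 = 0.4301 - 0.02*3.4405 = 0.3613
f(-1.9951, 0.3613) = 2*(-1.9951)^2 + 4*0.3613^2 = 8.4827


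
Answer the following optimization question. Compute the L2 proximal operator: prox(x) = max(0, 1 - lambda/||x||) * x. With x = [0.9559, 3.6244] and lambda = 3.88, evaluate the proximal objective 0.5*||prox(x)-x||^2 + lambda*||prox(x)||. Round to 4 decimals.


Step 1: Compute ||x||.
||x|| = 3.7483
Step 2: Compute scaling factor.
scale = max(0, 1 - 3.88/3.7483) = 0.0
Step 3: prox(x) = [0.0, 0.0]
||prox(x)|| = 0.0
Step 4: Proximal objective.
0.5*||prox-x||^2 = 7.025
lambda*||prox|| = 0.0
Total = 7.025


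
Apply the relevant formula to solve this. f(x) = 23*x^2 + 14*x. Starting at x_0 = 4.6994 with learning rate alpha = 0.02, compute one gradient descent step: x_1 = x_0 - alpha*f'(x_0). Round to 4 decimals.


We compute the gradient at x_0 and apply the update.
f'(x) = 46*x + 14
f'(4.6994) = 46*4.6994 + 14 = 230.1724
x_1 = 4.6994 - 0.02*230.1724 = 0.096


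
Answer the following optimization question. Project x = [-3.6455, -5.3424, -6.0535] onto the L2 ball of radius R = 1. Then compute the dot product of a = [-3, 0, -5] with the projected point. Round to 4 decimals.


Step 1: Compute ||x|| (intermediates to 6 decimals).
||x|| = sqrt((-3.6455)^2 + (-5.3424)^2 + (-6.0535)^2) = 8.858655
Step 2: Project.
Since ||x|| > R, scale = R/||x|| = 1/8.858655 = 0.112884, proj(x) = scale * x
proj(x) = [-0.411519, -0.603071, -0.683343]
Step 3: Dot product.
a^T * proj(x) = -3*(-0.411519) + 0*(-0.603071) - 5*(-0.683343) = 4.6513


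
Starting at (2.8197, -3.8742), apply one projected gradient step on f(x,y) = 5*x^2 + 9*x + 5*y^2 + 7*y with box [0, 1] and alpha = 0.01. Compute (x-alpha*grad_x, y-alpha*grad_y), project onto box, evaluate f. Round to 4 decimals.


Step 1: Compute gradient at (2.8197, -3.8742).
grad_x = 2*5*2.8197 + 9 = 37.197
grad_y = 2*5*-3.8742 + 7 = -31.742
Step 2: Gradient step.
x_raw = 2.8197 - 0.01*37.197 = 2.4477
y_raw = -3.8742 - 0.01*-31.742 = -3.5568
Step 3: Project onto [0, 1].
x_proj = clip(2.4477) = 1.0
y_proj = clip(-3.5568) = 0.0
Step 4: Evaluate f.
f(1.0, 0.0) = 14.0


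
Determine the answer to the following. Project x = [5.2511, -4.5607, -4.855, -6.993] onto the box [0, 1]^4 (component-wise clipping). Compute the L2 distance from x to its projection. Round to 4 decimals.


Project each component onto [0, 1].
clip(5.2511) = 1.0, clip(-4.5607) = 0.0, clip(-4.855) = 0.0, clip(-6.993) = 0.0
Projection = [1.0, 0.0, 0.0, 0.0]
Squared diffs: [18.0719, 20.8, 23.571, 48.902]
Distance = sqrt(111.3449) = 10.552


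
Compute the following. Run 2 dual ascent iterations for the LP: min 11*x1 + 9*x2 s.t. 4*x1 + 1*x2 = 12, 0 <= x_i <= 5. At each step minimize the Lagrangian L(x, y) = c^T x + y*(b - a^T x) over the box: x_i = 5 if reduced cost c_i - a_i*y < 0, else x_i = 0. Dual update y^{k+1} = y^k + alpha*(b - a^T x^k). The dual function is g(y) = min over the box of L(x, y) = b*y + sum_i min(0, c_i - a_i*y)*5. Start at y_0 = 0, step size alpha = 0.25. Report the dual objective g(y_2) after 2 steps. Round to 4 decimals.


Dual ascent for LP: min 11*x1 + 9*x2, 4*x1 + 1*x2 = 12, 0 <= x_i <= 5
Step 1: y^k = 0.0, reduced costs: (11.0, 9.0)
  x^k = (0.0, 0.0), subgradient = b - a^T x = 12.0
  y^{k+1} = 0.0 + 0.25*12.0 = 3.0
Step 2: y^k = 3.0, reduced costs: (-1.0, 6.0)
  x^k = (5.0, 0.0), subgradient = b - a^T x = -8.0
  y^{k+1} = 3.0 + 0.25*-8.0 = 1.0
Dual objective at y_2 = 1.0: reduced costs (7.0, 8.0), box minimizer x = (0.0, 0.0)
g(y_2) = b*y + (c1 - a1*y)*x1 + (c2 - a2*y)*x2 = 12*1.0 + 7.0*0.0 + 8.0*0.0 = 12.0 + 0.0 + 0.0 = 12.0


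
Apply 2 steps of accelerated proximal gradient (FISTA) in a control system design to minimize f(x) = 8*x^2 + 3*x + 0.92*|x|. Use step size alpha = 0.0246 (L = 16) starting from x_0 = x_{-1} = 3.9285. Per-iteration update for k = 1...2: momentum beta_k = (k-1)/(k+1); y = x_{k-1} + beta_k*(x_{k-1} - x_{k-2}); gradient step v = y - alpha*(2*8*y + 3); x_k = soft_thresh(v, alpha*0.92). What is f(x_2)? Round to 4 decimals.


FISTA on f(x) = 8*x^2 + 3*x + 0.92*|x|
L = 16, alpha = 0.0246
Iteration 1: beta = 0.0, y = 3.9285 + 0.0*(3.9285 - 3.9285) = 3.9285
  grad(y) = 65.856, v = y - alpha*grad = 2.3084
  prox(v) = soft_thresh(2.3084, 0.0226) = 2.2858
Iteration 2: beta = 0.3333, y = 2.2858 + 0.3333*(2.2858 - 3.9285) = 1.7382
  grad(y) = 30.812, v = y - alpha*grad = 0.9803
  prox(v) = soft_thresh(0.9803, 0.0226) = 0.9576
f(x_2) = 8*0.9576^2 + 3*0.9576 + 0.92*|0.9576| = 11.0906


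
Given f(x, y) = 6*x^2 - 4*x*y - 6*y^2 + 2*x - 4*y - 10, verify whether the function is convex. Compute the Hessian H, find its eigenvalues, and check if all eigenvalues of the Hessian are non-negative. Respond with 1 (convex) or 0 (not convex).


The Hessian of f(x,y) = 6*x^2 - 4*x*y - 6*y^2 + 2*x - 4*y - 10 is:
H = [[12, -4], [-4, -12]]
Trace = 12 - 12 = 0
Determinant = 12*-12 - (-4)^2 = -160
Discriminant = (0)^2 - 4*-160 = 640.0
Eigenvalues: lambda_1 = -12.6491, lambda_2 = 12.6491
The function is not convex.

0


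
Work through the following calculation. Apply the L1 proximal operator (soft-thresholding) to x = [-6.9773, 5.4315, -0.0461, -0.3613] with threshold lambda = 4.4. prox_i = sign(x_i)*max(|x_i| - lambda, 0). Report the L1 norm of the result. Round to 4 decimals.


Soft-thresholding with lambda = 4.4:
prox(-6.9773) = sign(-6.9773)*max(|-6.9773| - 4.4, 0) = -2.5773
prox(5.4315) = sign(5.4315)*max(|5.4315| - 4.4, 0) = 1.0315
prox(-0.0461) = sign(-0.0461)*max(|-0.0461| - 4.4, 0) = 0.0
prox(-0.3613) = sign(-0.3613)*max(|-0.3613| - 4.4, 0) = 0.0
prox(x) = [-2.5773, 1.0315, 0.0, 0.0]
||prox(x)||_1 = 2.5773 + 1.0315 + 0.0 + 0.0 = 3.6088


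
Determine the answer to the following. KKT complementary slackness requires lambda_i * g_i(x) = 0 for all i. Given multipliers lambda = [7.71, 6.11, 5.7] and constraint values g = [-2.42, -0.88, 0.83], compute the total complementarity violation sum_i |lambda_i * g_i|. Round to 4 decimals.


KKT complementary slackness check:
lambda_1 * g_1 = 7.71 * -2.42 = -18.6582
lambda_2 * g_2 = 6.11 * -0.88 = -5.3768
lambda_3 * g_3 = 5.7 * 0.83 = 4.731
Total violation = 18.6582 + 5.3768 + 4.731 = 28.766


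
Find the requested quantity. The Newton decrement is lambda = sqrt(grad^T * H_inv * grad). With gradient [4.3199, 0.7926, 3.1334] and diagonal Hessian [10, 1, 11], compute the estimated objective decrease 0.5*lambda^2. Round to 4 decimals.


Step 1: H is diagonal, so H^(-1) * g = [0.432, 0.7926, 0.2849].
Step 2: g^T H^(-1) g = sum_i g_i^2 / H_ii
  = (4.3199)^2/10 + (0.7926)^2/1 + (3.1334)^2/11
  = 1.8662 + 0.6282 + 0.8926 = 3.3869
Step 3: Objective decrease = 0.5 * g^T H^(-1) g = 1.6935


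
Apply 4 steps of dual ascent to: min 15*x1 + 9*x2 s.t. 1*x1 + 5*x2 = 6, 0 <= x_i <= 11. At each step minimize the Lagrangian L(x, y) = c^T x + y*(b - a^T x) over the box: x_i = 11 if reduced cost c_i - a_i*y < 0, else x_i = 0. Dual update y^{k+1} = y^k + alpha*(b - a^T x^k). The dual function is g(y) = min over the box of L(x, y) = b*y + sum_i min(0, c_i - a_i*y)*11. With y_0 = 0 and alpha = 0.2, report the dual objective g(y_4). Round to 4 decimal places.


Dual ascent for LP: min 15*x1 + 9*x2, 1*x1 + 5*x2 = 6, 0 <= x_i <= 11
Step 1: y^k = 0.0, reduced costs: (15.0, 9.0)
  x^k = (0.0, 0.0), subgradient = b - a^T x = 6.0
  y^{k+1} = 0.0 + 0.2*6.0 = 1.2
Step 2: y^k = 1.2, reduced costs: (13.8, 3.0)
  x^k = (0.0, 0.0), subgradient = b - a^T x = 6.0
  y^{k+1} = 1.2 + 0.2*6.0 = 2.4
Step 3: y^k = 2.4, reduced costs: (12.6, -3.0)
  x^k = (0.0, 11.0), subgradient = b - a^T x = -49.0
  y^{k+1} = 2.4 + 0.2*-49.0 = -7.4
Step 4: y^k = -7.4, reduced costs: (22.4, 46.0)
  x^k = (0.0, 0.0), subgradient = b - a^T x = 6.0
  y^{k+1} = -7.4 + 0.2*6.0 = -6.2
Dual objective at y_4 = -6.2: reduced costs (21.2, 40.0), box minimizer x = (0.0, 0.0)
g(y_4) = b*y + (c1 - a1*y)*x1 + (c2 - a2*y)*x2 = 6*(-6.2) + 21.2*0.0 + 40.0*0.0 = -37.2 + 0.0 + 0.0 = -37.2


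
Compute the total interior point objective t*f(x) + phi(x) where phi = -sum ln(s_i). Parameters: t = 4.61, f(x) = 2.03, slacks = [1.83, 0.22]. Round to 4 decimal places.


Step 1: Compute log-barrier.
ln values: [0.6043, -1.5141]
phi = -(0.6043 - 1.5141) = 0.9098
Step 2: Compute augmented objective.
t*f(x) = 4.61*2.03 = 9.3583
Total = 9.3583 + 0.9098 = 10.2681


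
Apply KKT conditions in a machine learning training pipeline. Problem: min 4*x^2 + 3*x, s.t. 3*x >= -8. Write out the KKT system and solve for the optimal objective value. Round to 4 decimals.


Step 1: Try lambda = 0 (constraint inactive).
Stationarity: 2*4*x + 3 = 0
x* = -3/(2*4) = -0.375
Check constraint: 3*-0.375 = -1.125 >= -8 -- satisfied.
Step 2: Compute optimal value.
f(x*) = 4*(-0.375)^2 + 3*(-0.375) = -0.5625


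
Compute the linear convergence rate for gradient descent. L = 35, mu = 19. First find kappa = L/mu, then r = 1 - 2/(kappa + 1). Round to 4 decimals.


Step 1: Compute the condition number.
kappa = L/mu = 35/19 = 1.8421
Step 2: Compute the convergence rate.
r = 1 - 2/(kappa + 1) = 1 - 2*mu/(L + mu) = (L - mu)/(L + mu) = 16/54 = 0.2963


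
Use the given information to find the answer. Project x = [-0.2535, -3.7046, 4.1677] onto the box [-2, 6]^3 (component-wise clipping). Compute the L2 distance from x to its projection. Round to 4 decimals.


Project each component onto [-2, 6].
clip(-0.2535) = -0.2535, clip(-3.7046) = -2.0, clip(4.1677) = 4.1677
Projection = [-0.2535, -2.0, 4.1677]
Squared diffs: [0.0, 2.9057, 0.0]
Distance = sqrt(2.9057) = 1.7046


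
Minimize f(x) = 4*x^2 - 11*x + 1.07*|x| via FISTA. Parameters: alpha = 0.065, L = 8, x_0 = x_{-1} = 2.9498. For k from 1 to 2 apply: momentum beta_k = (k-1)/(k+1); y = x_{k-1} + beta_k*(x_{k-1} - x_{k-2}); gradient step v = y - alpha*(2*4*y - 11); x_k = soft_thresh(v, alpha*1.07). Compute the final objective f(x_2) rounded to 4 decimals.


FISTA on f(x) = 4*x^2 - 11*x + 1.07*|x|
L = 8, alpha = 0.065
Iteration 1: beta = 0.0, y = 2.9498 + 0.0*(2.9498 - 2.9498) = 2.9498
  grad(y) = 12.5984, v = y - alpha*grad = 2.1309
  prox(v) = soft_thresh(2.1309, 0.0696) = 2.0614
Iteration 2: beta = 0.3333, y = 2.0614 + 0.3333*(2.0614 - 2.9498) = 1.7652
  grad(y) = 3.1216, v = y - alpha*grad = 1.5623
  prox(v) = soft_thresh(1.5623, 0.0696) = 1.4927
f(x_2) = 4*1.4927^2 - 11*1.4927 + 1.07*|1.4927| = -5.9098


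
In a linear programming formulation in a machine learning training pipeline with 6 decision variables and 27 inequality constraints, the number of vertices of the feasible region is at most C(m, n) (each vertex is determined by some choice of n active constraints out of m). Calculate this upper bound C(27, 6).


Each vertex corresponds to some choice of n active constraints out of m, so the number of vertices is at most C(m, n) = m! / (n!(m-n)!).
m = 27, n = 6
Numerator: 27 * 26 * 25 * 24 * 23 * 22
Denominator: 6! = 720
C(27, 6) = 296010


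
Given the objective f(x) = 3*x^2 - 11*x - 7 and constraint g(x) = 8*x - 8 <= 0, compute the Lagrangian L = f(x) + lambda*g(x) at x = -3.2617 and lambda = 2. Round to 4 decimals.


Step 1: Evaluate f(x).
f(-3.2617) = 3*(-3.2617)^2 - 11*(-3.2617) - 7 = 60.7948
Step 2: Evaluate g(x).
g(-3.2617) = 8*-3.2617 - 8 = -34.0936
Step 3: Compute Lagrangian.
L = 60.7948 + 2*-34.0936 = -7.3924


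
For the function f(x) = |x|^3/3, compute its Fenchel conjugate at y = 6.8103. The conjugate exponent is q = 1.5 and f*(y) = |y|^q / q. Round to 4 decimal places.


The conjugate exponent q satisfies 1/p + 1/q = 1.
p = 3, so q = 3/(3 - 1) = 1.5
|y|^q = 6.8103^1.5 = 17.7725
f*(6.8103) = 17.7725 / 1.5 = 11.8484


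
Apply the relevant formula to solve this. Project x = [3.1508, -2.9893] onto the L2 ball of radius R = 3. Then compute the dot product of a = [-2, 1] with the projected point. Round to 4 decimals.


Step 1: Compute ||x|| (intermediates to 6 decimals).
||x|| = sqrt(3.1508^2 + (-2.9893)^2) = 4.343208
Step 2: Project.
Since ||x|| > R, scale = R/||x|| = 3/4.343208 = 0.690734, proj(x) = scale * x
proj(x) = [2.176365, -2.064811]
Step 3: Dot product.
a^T * proj(x) = -2*2.176365 + 1*(-2.064811) = -6.4175


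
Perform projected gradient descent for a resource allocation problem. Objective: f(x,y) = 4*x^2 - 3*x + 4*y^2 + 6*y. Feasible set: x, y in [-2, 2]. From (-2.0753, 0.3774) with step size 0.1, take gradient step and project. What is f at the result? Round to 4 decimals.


Step 1: Compute gradient at (-2.0753, 0.3774).
grad_x = 2*4*-2.0753 - 3 = -19.6024
grad_y = 2*4*0.3774 + 6 = 9.0192
Step 2: Gradient step.
x_raw = -2.0753 - 0.1*-19.6024 = -0.1151
y_raw = 0.3774 - 0.1*9.0192 = -0.5245
Step 3: Project onto [-2, 2].
x_proj = clip(-0.1151) = -0.1151
y_proj = clip(-0.5245) = -0.5245
Step 4: Evaluate f.
f(-0.1151, -0.5245) = -1.6485


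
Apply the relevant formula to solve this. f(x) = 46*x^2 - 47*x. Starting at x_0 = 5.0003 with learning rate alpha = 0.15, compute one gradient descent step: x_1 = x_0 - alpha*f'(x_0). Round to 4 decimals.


We compute the gradient at x_0 and apply the update.
f'(x) = 92*x - 47
f'(5.0003) = 92*5.0003 - 47 = 413.0276
x_1 = 5.0003 - 0.15*413.0276 = -56.9538


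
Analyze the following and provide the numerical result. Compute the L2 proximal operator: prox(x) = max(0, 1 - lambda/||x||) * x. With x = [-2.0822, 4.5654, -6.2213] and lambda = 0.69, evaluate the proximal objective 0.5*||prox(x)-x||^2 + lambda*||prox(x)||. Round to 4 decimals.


Step 1: Compute ||x||.
||x|| = 7.9927
Step 2: Compute scaling factor.
scale = max(0, 1 - 0.69/7.9927) = 0.9137
Step 3: prox(x) = [-1.9024, 4.1713, -5.6842]
||prox(x)|| = 7.3027
Step 4: Proximal objective.
0.5*||prox-x||^2 = 0.2381
lambda*||prox|| = 5.0389
Total = 5.2769


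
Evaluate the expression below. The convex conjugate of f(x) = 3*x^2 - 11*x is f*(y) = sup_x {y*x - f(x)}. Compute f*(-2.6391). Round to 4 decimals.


f*(y) = sup_x {y*x - a*x^2 - b*x} = sup_x {(y-b)*x - a*x^2}
FOC: (y - b) - 2a*x = 0 => x* = (y - b)/(2a)
x* = (-2.6391 + 11)/(2*3) = 1.3935
f*(-2.6391) = (y-b)^2/(4a) = (-2.6391 + 11)^2/(4*3)
= 69.9046/12 = 5.8254


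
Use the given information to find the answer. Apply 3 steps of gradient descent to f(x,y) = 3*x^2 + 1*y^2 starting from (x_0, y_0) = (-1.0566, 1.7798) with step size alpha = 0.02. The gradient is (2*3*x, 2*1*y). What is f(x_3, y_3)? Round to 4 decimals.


Gradient descent on f(x,y) = 3*x^2 + 1*y^2.
Starting point: (-1.0566, 1.7798), alpha = 0.02
Step 1: grad_x = 2*3*-1.0566 = -6.3396, grad_y = 2*1*1.7798 = 3.5596
  x_1 = -1.0566 - 0.02*-6.3396 = -0.9298
  y_1 = 1.7798 - 0.02*3.5596 = 1.7086
Step 2: grad_x = 2*3*-0.9298 = -5.5788, grad_y = 2*1*1.7086 = 3.4172
  x_2 = -0.9298 - 0.02*-5.5788 = -0.8182
  y_2 = 1.7086 - 0.02*3.4172 = 1.6403
Step 3: grad_x = 2*3*-0.8182 = -4.9094, grad_y = 2*1*1.6403 = 3.2805
  x_3 = -0.8182 - 0.02*-4.9094 = -0.72
  y_3 = 1.6403 - 0.02*3.2805 = 1.5747
f(-0.72, 1.5747) = 3*(-0.72)^2 + 1*1.5747^2 = 4.0349


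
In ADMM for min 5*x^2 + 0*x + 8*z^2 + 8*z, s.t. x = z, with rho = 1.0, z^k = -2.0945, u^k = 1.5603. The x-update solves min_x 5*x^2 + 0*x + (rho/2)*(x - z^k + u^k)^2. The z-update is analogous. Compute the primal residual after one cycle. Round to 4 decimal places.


ADMM iteration with rho = 1.0, z^k = -2.0945, u^k = 1.5603
Step 1: x-update.
Minimize 5*x^2 + 0*x + (1.0/2)*(x + 2.0945 + 1.5603)^2
FOC: (2*5 + 1.0)*x = 0 + 1.0*(-2.0945 - 1.5603)
x^{k+1} = -0.3323
Step 2: z-update.
Minimize 8*z^2 + 8*z + (1.0/2)*(-0.3323 - z + 1.5603)^2
FOC: (2*8 + 1.0)*z = -8 + 1.0*(-0.3323 + 1.5603)
z^{k+1} = -0.3984
Step 3: u-update.
u^{k+1} = 1.5603 - 0.3323 + 0.3984 = 1.6264
Step 4: Primal residual = |-0.3323 + 0.3984| = 0.0661


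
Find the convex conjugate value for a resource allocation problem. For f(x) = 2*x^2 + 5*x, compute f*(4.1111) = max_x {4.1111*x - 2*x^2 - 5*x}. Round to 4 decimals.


f*(y) = sup_x {y*x - a*x^2 - b*x} = sup_x {(y-b)*x - a*x^2}
FOC: (y - b) - 2a*x = 0 => x* = (y - b)/(2a)
x* = (4.1111 - 5)/(2*2) = -0.2222
f*(4.1111) = (y-b)^2/(4a) = (4.1111 - 5)^2/(4*2)
= 0.7901/8 = 0.0988


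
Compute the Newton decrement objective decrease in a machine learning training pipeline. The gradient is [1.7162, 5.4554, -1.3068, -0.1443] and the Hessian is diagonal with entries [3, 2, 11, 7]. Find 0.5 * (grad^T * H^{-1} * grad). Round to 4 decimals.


Step 1: H is diagonal, so H^(-1) * g = [0.5721, 2.7277, -0.1188, -0.0206].
Step 2: g^T H^(-1) g = sum_i g_i^2 / H_ii
  = (1.7162)^2/3 + (5.4554)^2/2 + (-1.3068)^2/11 + (-0.1443)^2/7
  = 0.9818 + 14.8807 + 0.1552 + 0.003 = 16.0207
Step 3: Objective decrease = 0.5 * g^T H^(-1) g = 8.0103


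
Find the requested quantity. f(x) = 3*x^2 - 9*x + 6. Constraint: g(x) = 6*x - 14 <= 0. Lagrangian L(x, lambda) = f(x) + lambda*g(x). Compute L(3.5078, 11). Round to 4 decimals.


Step 1: Evaluate f(x).
f(3.5078) = 3*3.5078^2 - 9*3.5078 + 6 = 11.3438
Step 2: Evaluate g(x).
g(3.5078) = 6*3.5078 - 14 = 7.0468
Step 3: Compute Lagrangian.
L = 11.3438 + 11*7.0468 = 88.8586


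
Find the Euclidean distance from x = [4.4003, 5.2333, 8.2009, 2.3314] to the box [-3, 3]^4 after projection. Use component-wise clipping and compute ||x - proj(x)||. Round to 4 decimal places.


Project each component onto [-3, 3].
clip(4.4003) = 3.0, clip(5.2333) = 3.0, clip(8.2009) = 3.0, clip(2.3314) = 2.3314
Projection = [3.0, 3.0, 3.0, 2.3314]
Squared diffs: [1.9608, 4.9876, 27.0494, 0.0]
Distance = sqrt(33.9978) = 5.8308


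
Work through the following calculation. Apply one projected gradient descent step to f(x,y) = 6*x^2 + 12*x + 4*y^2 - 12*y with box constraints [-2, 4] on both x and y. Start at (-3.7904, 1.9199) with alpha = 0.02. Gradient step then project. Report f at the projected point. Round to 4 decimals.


Step 1: Compute gradient at (-3.7904, 1.9199).
grad_x = 2*6*-3.7904 + 12 = -33.4848
grad_y = 2*4*1.9199 - 12 = 3.3592
Step 2: Gradient step.
x_raw = -3.7904 - 0.02*-33.4848 = -3.1207
y_raw = 1.9199 - 0.02*3.3592 = 1.8527
Step 3: Project onto [-2, 4].
x_proj = clip(-3.1207) = -2.0
y_proj = clip(1.8527) = 1.8527
Step 4: Evaluate f.
f(-2.0, 1.8527) = -8.5024


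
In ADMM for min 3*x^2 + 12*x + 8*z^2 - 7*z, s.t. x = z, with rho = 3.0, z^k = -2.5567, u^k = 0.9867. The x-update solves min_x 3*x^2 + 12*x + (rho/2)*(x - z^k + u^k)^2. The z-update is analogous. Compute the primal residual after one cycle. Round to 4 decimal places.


ADMM iteration with rho = 3.0, z^k = -2.5567, u^k = 0.9867
Step 1: x-update.
Minimize 3*x^2 + 12*x + (3.0/2)*(x + 2.5567 + 0.9867)^2
FOC: (2*3 + 3.0)*x = -12 + 3.0*(-2.5567 - 0.9867)
x^{k+1} = -2.5145
Step 2: z-update.
Minimize 8*z^2 - 7*z + (3.0/2)*(-2.5145 - z + 0.9867)^2
FOC: (2*8 + 3.0)*z = 7 + 3.0*(-2.5145 + 0.9867)
z^{k+1} = 0.1272
Step 3: u-update.
u^{k+1} = 0.9867 - 2.5145 - 0.1272 = -1.655
Step 4: Primal residual = |-2.5145 - 0.1272| = 2.6417


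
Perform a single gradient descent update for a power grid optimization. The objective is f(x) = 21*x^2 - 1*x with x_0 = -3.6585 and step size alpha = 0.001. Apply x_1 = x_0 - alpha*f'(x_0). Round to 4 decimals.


We compute the gradient at x_0 and apply the update.
f'(x) = 42*x - 1
f'(-3.6585) = 42*-3.6585 - 1 = -154.657
x_1 = -3.6585 - 0.001*-154.657 = -3.5038


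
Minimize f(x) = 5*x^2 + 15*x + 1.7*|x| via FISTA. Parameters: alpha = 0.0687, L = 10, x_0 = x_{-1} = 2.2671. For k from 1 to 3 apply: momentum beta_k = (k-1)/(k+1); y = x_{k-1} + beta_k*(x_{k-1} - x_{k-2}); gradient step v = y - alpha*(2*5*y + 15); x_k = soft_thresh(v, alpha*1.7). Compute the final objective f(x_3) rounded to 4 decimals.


FISTA on f(x) = 5*x^2 + 15*x + 1.7*|x|
L = 10, alpha = 0.0687
Iteration 1: beta = 0.0, y = 2.2671 + 0.0*(2.2671 - 2.2671) = 2.2671
  grad(y) = 37.671, v = y - alpha*grad = -0.3209
  prox(v) = soft_thresh(-0.3209, 0.1168) = -0.2041
Iteration 2: beta = 0.3333, y = -0.2041 + 0.3333*(-0.2041 - 2.2671) = -1.0278
  grad(y) = 4.7216, v = y - alpha*grad = -1.3522
  prox(v) = soft_thresh(-1.3522, 0.1168) = -1.2354
Iteration 3: beta = 0.5, y = -1.2354 + 0.5*(-1.2354 + 0.2041) = -1.7511
  grad(y) = -2.5108, v = y - alpha*grad = -1.5786
  prox(v) = soft_thresh(-1.5786, 0.1168) = -1.4618
f(x_3) = 5*(-1.4618)^2 + 15*(-1.4618) + 1.7*|-1.4618| = -8.7576


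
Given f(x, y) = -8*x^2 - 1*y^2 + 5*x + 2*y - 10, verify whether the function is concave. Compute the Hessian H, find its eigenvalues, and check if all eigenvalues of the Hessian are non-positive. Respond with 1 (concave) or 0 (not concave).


The Hessian of f(x,y) = -8*x^2 - 1*y^2 + 5*x + 2*y - 10 is:
H = [[-16, 0], [0, -2]]
Trace = -16 - 2 = -18
Determinant = -16*-2 - (0)^2 = 32
Discriminant = (-18)^2 - 4*32 = 196.0
Eigenvalues: lambda_1 = -16.0, lambda_2 = -2.0
The function is concave.

1


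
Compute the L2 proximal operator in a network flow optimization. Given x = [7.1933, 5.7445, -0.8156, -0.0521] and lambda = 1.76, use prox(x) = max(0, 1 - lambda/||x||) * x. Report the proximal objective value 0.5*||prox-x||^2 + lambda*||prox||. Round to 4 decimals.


Step 1: Compute ||x||.
||x|| = 9.2418
Step 2: Compute scaling factor.
scale = max(0, 1 - 1.76/9.2418) = 0.8096
Step 3: prox(x) = [5.8234, 4.6505, -0.6603, -0.0422]
||prox(x)|| = 7.4818
Step 4: Proximal objective.
0.5*||prox-x||^2 = 1.5488
lambda*||prox|| = 13.168
Total = 14.7168


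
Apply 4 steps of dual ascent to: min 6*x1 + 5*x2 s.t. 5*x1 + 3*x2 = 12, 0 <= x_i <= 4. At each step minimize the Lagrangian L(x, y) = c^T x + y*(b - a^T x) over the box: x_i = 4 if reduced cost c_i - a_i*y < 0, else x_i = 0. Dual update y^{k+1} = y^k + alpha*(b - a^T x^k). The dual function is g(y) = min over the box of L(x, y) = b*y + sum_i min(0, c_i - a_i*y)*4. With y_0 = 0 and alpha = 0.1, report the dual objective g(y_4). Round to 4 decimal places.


Dual ascent for LP: min 6*x1 + 5*x2, 5*x1 + 3*x2 = 12, 0 <= x_i <= 4
Step 1: y^k = 0.0, reduced costs: (6.0, 5.0)
  x^k = (0.0, 0.0), subgradient = b - a^T x = 12.0
  y^{k+1} = 0.0 + 0.1*12.0 = 1.2
Step 2: y^k = 1.2, reduced costs: (0.0, 1.4)
  x^k = (0.0, 0.0), subgradient = b - a^T x = 12.0
  y^{k+1} = 1.2 + 0.1*12.0 = 2.4
Step 3: y^k = 2.4, reduced costs: (-6.0, -2.2)
  x^k = (4.0, 4.0), subgradient = b - a^T x = -20.0
  y^{k+1} = 2.4 + 0.1*-20.0 = 0.4
Step 4: y^k = 0.4, reduced costs: (4.0, 3.8)
  x^k = (0.0, 0.0), subgradient = b - a^T x = 12.0
  y^{k+1} = 0.4 + 0.1*12.0 = 1.6
Dual objective at y_4 = 1.6: reduced costs (-2.0, 0.2), box minimizer x = (4.0, 0.0)
g(y_4) = b*y + (c1 - a1*y)*x1 + (c2 - a2*y)*x2 = 12*1.6 + (-2.0)*4.0 + 0.2*0.0 = 19.2 - 8.0 + 0.0 = 11.2


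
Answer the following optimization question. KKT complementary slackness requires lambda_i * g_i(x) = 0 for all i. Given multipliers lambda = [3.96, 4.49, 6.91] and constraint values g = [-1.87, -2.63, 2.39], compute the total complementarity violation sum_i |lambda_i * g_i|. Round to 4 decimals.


KKT complementary slackness check:
lambda_1 * g_1 = 3.96 * -1.87 = -7.4052
lambda_2 * g_2 = 4.49 * -2.63 = -11.8087
lambda_3 * g_3 = 6.91 * 2.39 = 16.5149
Total violation = 7.4052 + 11.8087 + 16.5149 = 35.7288


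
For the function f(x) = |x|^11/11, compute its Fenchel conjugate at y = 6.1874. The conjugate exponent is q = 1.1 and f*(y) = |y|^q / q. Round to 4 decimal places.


The conjugate exponent q satisfies 1/p + 1/q = 1.
p = 11, so q = 11/(11 - 1) = 1.1
|y|^q = 6.1874^1.1 = 7.4244
f*(6.1874) = 7.4244 / 1.1 = 6.7494


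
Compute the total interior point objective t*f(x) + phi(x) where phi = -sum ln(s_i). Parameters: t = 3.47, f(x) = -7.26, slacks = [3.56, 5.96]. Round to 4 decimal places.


Step 1: Compute log-barrier.
ln values: [1.2698, 1.7851]
phi = -(1.2698 + 1.7851) = -3.0548
Step 2: Compute augmented objective.
t*f(x) = 3.47*-7.26 = -25.1922
Total = -25.1922 - 3.0548 = -28.247


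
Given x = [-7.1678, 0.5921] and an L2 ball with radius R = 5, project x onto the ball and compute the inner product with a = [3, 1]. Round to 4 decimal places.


Step 1: Compute ||x|| (intermediates to 6 decimals).
||x|| = sqrt((-7.1678)^2 + 0.5921^2) = 7.192214
Step 2: Project.
Since ||x|| > R, scale = R/||x|| = 5/7.192214 = 0.695196, proj(x) = scale * x
proj(x) = [-4.983026, 0.411626]
Step 3: Dot product.
a^T * proj(x) = 3*(-4.983026) + 1*0.411626 = -14.5375


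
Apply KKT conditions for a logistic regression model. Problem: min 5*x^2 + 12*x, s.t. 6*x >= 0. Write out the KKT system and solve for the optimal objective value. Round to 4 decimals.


Step 1: Try lambda = 0 (constraint inactive).
x_unc = -12/(2*5) = -1.2
Check: 6*-1.2 = -7.2 < 0 -- violated!
Step 2: Constraint must be active: 6*x = 0
x* = 0/6 = 0.0
lambda = (2*5*0.0 + 12)/6 = 2.0
Step 3: Compute optimal value.
f(x*) = 5*0.0^2 + 12*0.0 = 0.0


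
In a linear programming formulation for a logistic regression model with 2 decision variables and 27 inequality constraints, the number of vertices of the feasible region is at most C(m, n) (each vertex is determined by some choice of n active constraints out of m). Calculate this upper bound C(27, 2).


Each vertex corresponds to some choice of n active constraints out of m, so the number of vertices is at most C(m, n) = m! / (n!(m-n)!).
m = 27, n = 2
Numerator: 27 * 26
Denominator: 2! = 2
C(27, 2) = 351


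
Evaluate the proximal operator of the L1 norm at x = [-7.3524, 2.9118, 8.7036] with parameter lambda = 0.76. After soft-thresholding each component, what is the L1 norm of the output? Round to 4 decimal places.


Soft-thresholding with lambda = 0.76:
prox(-7.3524) = sign(-7.3524)*max(|-7.3524| - 0.76, 0) = -6.5924
prox(2.9118) = sign(2.9118)*max(|2.9118| - 0.76, 0) = 2.1518
prox(8.7036) = sign(8.7036)*max(|8.7036| - 0.76, 0) = 7.9436
prox(x) = [-6.5924, 2.1518, 7.9436]
||prox(x)||_1 = 6.5924 + 2.1518 + 7.9436 = 16.6878


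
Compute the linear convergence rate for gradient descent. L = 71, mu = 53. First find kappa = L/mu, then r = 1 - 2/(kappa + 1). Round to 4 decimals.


Step 1: Compute the condition number.
kappa = L/mu = 71/53 = 1.3396
Step 2: Compute the convergence rate.
r = 1 - 2/(kappa + 1) = 1 - 2*mu/(L + mu) = (L - mu)/(L + mu) = 18/124 = 0.1452


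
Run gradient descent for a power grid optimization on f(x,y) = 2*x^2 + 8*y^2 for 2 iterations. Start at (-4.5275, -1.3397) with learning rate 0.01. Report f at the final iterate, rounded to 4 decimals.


Gradient descent on f(x,y) = 2*x^2 + 8*y^2.
Starting point: (-4.5275, -1.3397), alpha = 0.01
Step 1: grad_x = 2*2*-4.5275 = -18.11, grad_y = 2*8*-1.3397 = -21.4352
  x_1 = -4.5275 - 0.01*-18.11 = -4.3464
  y_1 = -1.3397 - 0.01*-21.4352 = -1.1253
Step 2: grad_x = 2*2*-4.3464 = -17.3856, grad_y = 2*8*-1.1253 = -18.0056
  x_2 = -4.3464 - 0.01*-17.3856 = -4.1725
  y_2 = -1.1253 - 0.01*-18.0056 = -0.9453
f(-4.1725, -0.9453) = 2*(-4.1725)^2 + 8*(-0.9453)^2 = 41.9689


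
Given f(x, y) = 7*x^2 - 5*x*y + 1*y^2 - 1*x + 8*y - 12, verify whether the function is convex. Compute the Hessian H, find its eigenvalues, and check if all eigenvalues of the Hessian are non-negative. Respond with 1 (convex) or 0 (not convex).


The Hessian of f(x,y) = 7*x^2 - 5*x*y + 1*y^2 - 1*x + 8*y - 12 is:
H = [[14, -5], [-5, 2]]
Trace = 14 + 2 = 16
Determinant = 14*2 - (-5)^2 = 3
Discriminant = (16)^2 - 4*3 = 244.0
Eigenvalues: lambda_1 = 0.1898, lambda_2 = 15.8102
The function is convex.

1


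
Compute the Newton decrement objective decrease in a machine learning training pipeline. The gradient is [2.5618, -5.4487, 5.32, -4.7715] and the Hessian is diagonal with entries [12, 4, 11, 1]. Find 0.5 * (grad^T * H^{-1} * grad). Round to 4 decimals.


Step 1: H is diagonal, so H^(-1) * g = [0.2135, -1.3622, 0.4836, -4.7715].
Step 2: g^T H^(-1) g = sum_i g_i^2 / H_ii
  = (2.5618)^2/12 + (-5.4487)^2/4 + (5.32)^2/11 + (-4.7715)^2/1
  = 0.5469 + 7.4221 + 2.5729 + 22.7672 = 33.3091
Step 3: Objective decrease = 0.5 * g^T H^(-1) g = 16.6546


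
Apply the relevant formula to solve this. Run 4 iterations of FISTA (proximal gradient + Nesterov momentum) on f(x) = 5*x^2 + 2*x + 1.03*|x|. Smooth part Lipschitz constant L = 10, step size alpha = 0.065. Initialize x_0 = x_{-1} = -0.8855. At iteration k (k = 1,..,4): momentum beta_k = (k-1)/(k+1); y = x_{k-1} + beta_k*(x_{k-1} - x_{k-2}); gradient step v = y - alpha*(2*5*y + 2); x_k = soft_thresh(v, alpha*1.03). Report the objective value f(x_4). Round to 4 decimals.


FISTA on f(x) = 5*x^2 + 2*x + 1.03*|x|
L = 10, alpha = 0.065
Iteration 1: beta = 0.0, y = -0.8855 + 0.0*(-0.8855 + 0.8855) = -0.8855
  grad(y) = -6.855, v = y - alpha*grad = -0.4399
  prox(v) = soft_thresh(-0.4399, 0.067) = -0.373
Iteration 2: beta = 0.3333, y = -0.373 + 0.3333*(-0.373 + 0.8855) = -0.2021
  grad(y) = -0.0213, v = y - alpha*grad = -0.2007
  prox(v) = soft_thresh(-0.2007, 0.067) = -0.1338
Iteration 3: beta = 0.5, y = -0.1338 + 0.5*(-0.1338 + 0.373) = -0.0142
  grad(y) = 1.8579, v = y - alpha*grad = -0.135
  prox(v) = soft_thresh(-0.135, 0.067) = -0.068
Iteration 4: beta = 0.6, y = -0.068 + 0.6*(-0.068 + 0.1338) = -0.0286
  grad(y) = 1.7144, v = y - alpha*grad = -0.14
  prox(v) = soft_thresh(-0.14, 0.067) = -0.073
f(x_4) = 5*(-0.073)^2 + 2*(-0.073) + 1.03*|-0.073| = -0.0442


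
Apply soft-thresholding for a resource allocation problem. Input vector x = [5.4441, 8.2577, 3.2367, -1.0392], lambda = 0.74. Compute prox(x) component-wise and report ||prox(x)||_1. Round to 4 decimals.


Soft-thresholding with lambda = 0.74:
prox(5.4441) = sign(5.4441)*max(|5.4441| - 0.74, 0) = 4.7041
prox(8.2577) = sign(8.2577)*max(|8.2577| - 0.74, 0) = 7.5177
prox(3.2367) = sign(3.2367)*max(|3.2367| - 0.74, 0) = 2.4967
prox(-1.0392) = sign(-1.0392)*max(|-1.0392| - 0.74, 0) = -0.2992
prox(x) = [4.7041, 7.5177, 2.4967, -0.2992]
||prox(x)||_1 = 4.7041 + 7.5177 + 2.4967 + 0.2992 = 15.0177


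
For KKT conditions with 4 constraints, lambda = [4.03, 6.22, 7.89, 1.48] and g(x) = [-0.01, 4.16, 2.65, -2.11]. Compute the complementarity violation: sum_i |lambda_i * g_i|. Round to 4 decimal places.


KKT complementary slackness check:
lambda_1 * g_1 = 4.03 * -0.01 = -0.0403
lambda_2 * g_2 = 6.22 * 4.16 = 25.8752
lambda_3 * g_3 = 7.89 * 2.65 = 20.9085
lambda_4 * g_4 = 1.48 * -2.11 = -3.1228
Total violation = 0.0403 + 25.8752 + 20.9085 + 3.1228 = 49.9468


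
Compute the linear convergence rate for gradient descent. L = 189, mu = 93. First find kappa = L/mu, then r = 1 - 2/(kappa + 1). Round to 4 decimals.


Step 1: Compute the condition number.
kappa = L/mu = 189/93 = 2.0323
Step 2: Compute the convergence rate.
r = 1 - 2/(kappa + 1) = 1 - 2*mu/(L + mu) = (L - mu)/(L + mu) = 96/282 = 0.3404


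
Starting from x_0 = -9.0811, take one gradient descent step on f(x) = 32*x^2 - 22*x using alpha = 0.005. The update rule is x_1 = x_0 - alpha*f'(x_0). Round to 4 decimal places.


We compute the gradient at x_0 and apply the update.
f'(x) = 64*x - 22
f'(-9.0811) = 64*-9.0811 - 22 = -603.1904
x_1 = -9.0811 - 0.005*-603.1904 = -6.0651


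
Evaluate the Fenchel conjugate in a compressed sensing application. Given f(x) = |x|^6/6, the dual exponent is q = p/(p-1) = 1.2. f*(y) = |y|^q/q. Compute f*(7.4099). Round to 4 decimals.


The conjugate exponent q satisfies 1/p + 1/q = 1.
p = 6, so q = 6/(6 - 1) = 1.2
|y|^q = 7.4099^1.2 = 11.0605
f*(7.4099) = 11.0605 / 1.2 = 9.2171


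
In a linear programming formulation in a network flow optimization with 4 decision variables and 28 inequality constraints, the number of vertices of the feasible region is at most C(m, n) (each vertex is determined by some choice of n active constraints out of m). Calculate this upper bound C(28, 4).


Each vertex corresponds to some choice of n active constraints out of m, so the number of vertices is at most C(m, n) = m! / (n!(m-n)!).
m = 28, n = 4
Numerator: 28 * 27 * 26 * 25
Denominator: 4! = 24
C(28, 4) = 20475


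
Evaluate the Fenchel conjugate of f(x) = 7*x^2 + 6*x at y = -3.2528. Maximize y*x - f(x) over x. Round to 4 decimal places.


f*(y) = sup_x {y*x - a*x^2 - b*x} = sup_x {(y-b)*x - a*x^2}
FOC: (y - b) - 2a*x = 0 => x* = (y - b)/(2a)
x* = (-3.2528 - 6)/(2*7) = -0.6609
f*(-3.2528) = (y-b)^2/(4a) = (-3.2528 - 6)^2/(4*7)
= 85.6143/28 = 3.0577


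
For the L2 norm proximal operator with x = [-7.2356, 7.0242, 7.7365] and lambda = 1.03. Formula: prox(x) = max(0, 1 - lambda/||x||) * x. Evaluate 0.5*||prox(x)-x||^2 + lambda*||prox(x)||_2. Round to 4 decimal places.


Step 1: Compute ||x||.
||x|| = 12.7101
Step 2: Compute scaling factor.
scale = max(0, 1 - 1.03/12.7101) = 0.919
Step 3: prox(x) = [-6.6492, 6.455, 7.1096]
||prox(x)|| = 11.6801
Step 4: Proximal objective.
0.5*||prox-x||^2 = 0.5305
lambda*||prox|| = 12.0305
Total = 12.561


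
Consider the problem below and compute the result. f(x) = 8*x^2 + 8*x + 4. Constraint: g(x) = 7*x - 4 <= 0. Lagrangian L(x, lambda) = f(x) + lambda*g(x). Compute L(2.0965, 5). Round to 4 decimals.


Step 1: Evaluate f(x).
f(2.0965) = 8*2.0965^2 + 8*2.0965 + 4 = 55.9345
Step 2: Evaluate g(x).
g(2.0965) = 7*2.0965 - 4 = 10.6755
Step 3: Compute Lagrangian.
L = 55.9345 + 5*10.6755 = 109.312


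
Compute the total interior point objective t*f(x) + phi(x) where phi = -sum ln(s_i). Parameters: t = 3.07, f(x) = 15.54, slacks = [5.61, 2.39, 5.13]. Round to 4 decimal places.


Step 1: Compute log-barrier.
ln values: [1.7246, 0.8713, 1.6351]
phi = -(1.7246 + 0.8713 + 1.6351) = -4.2309
Step 2: Compute augmented objective.
t*f(x) = 3.07*15.54 = 47.7078
Total = 47.7078 - 4.2309 = 43.4769


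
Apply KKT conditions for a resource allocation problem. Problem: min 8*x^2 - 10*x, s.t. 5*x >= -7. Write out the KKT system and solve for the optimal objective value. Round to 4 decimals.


Step 1: Try lambda = 0 (constraint inactive).
Stationarity: 2*8*x - 10 = 0
x* = 10/(2*8) = 0.625
Check constraint: 5*0.625 = 3.125 >= -7 -- satisfied.
Step 2: Compute optimal value.
f(x*) = 8*0.625^2 - 10*0.625 = -3.125


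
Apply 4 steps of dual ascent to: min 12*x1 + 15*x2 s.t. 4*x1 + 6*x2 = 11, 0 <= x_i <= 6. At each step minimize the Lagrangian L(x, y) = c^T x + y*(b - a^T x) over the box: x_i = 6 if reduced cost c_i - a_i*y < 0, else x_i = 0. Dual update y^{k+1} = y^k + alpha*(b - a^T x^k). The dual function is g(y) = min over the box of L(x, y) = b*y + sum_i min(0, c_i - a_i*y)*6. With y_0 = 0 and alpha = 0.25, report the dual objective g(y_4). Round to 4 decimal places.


Dual ascent for LP: min 12*x1 + 15*x2, 4*x1 + 6*x2 = 11, 0 <= x_i <= 6
Step 1: y^k = 0.0, reduced costs: (12.0, 15.0)
  x^k = (0.0, 0.0), subgradient = b - a^T x = 11.0
  y^{k+1} = 0.0 + 0.25*11.0 = 2.75
Step 2: y^k = 2.75, reduced costs: (1.0, -1.5)
  x^k = (0.0, 6.0), subgradient = b - a^T x = -25.0
  y^{k+1} = 2.75 + 0.25*-25.0 = -3.5
Step 3: y^k = -3.5, reduced costs: (26.0, 36.0)
  x^k = (0.0, 0.0), subgradient = b - a^T x = 11.0
  y^{k+1} = -3.5 + 0.25*11.0 = -0.75
Step 4: y^k = -0.75, reduced costs: (15.0, 19.5)
  x^k = (0.0, 0.0), subgradient = b - a^T x = 11.0
  y^{k+1} = -0.75 + 0.25*11.0 = 2.0
Dual objective at y_4 = 2.0: reduced costs (4.0, 3.0), box minimizer x = (0.0, 0.0)
g(y_4) = b*y + (c1 - a1*y)*x1 + (c2 - a2*y)*x2 = 11*2.0 + 4.0*0.0 + 3.0*0.0 = 22.0 + 0.0 + 0.0 = 22.0


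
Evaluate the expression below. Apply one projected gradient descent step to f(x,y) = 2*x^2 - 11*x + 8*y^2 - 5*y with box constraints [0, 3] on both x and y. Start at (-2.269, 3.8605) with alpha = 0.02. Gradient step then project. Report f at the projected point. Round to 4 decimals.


Step 1: Compute gradient at (-2.269, 3.8605).
grad_x = 2*2*-2.269 - 11 = -20.076
grad_y = 2*8*3.8605 - 5 = 56.768
Step 2: Gradient step.
x_raw = -2.269 - 0.02*-20.076 = -1.8675
y_raw = 3.8605 - 0.02*56.768 = 2.7251
Step 3: Project onto [0, 3].
x_proj = clip(-1.8675) = 0.0
y_proj = clip(2.7251) = 2.7251
Step 4: Evaluate f.
f(0.0, 2.7251) = 45.7854


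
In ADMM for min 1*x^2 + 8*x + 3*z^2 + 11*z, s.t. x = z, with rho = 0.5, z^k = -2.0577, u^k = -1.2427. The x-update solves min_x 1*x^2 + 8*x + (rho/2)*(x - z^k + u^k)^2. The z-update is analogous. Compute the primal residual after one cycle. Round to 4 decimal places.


ADMM iteration with rho = 0.5, z^k = -2.0577, u^k = -1.2427
Step 1: x-update.
Minimize 1*x^2 + 8*x + (0.5/2)*(x + 2.0577 - 1.2427)^2
FOC: (2*1 + 0.5)*x = -8 + 0.5*(-2.0577 + 1.2427)
x^{k+1} = -3.363
Step 2: z-update.
Minimize 3*z^2 + 11*z + (0.5/2)*(-3.363 - z - 1.2427)^2
FOC: (2*3 + 0.5)*z = -11 + 0.5*(-3.363 - 1.2427)
z^{k+1} = -2.0466
Step 3: u-update.
u^{k+1} = -1.2427 - 3.363 + 2.0466 = -2.5591
Step 4: Primal residual = |-3.363 + 2.0466| = 1.3164


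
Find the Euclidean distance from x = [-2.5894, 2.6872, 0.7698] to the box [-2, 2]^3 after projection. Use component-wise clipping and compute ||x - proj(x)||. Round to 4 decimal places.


Project each component onto [-2, 2].
clip(-2.5894) = -2.0, clip(2.6872) = 2.0, clip(0.7698) = 0.7698
Projection = [-2.0, 2.0, 0.7698]
Squared diffs: [0.3474, 0.4722, 0.0]
Distance = sqrt(0.8196) = 0.9053


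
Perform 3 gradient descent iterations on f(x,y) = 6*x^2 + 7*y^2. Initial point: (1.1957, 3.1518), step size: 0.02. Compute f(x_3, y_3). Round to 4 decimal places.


Gradient descent on f(x,y) = 6*x^2 + 7*y^2.
Starting point: (1.1957, 3.1518), alpha = 0.02
Step 1: grad_x = 2*6*1.1957 = 14.3484, grad_y = 2*7*3.1518 = 44.1252
  x_1 = 1.1957 - 0.02*14.3484 = 0.9087
  y_1 = 3.1518 - 0.02*44.1252 = 2.2693
Step 2: grad_x = 2*6*0.9087 = 10.9048, grad_y = 2*7*2.2693 = 31.7701
  x_2 = 0.9087 - 0.02*10.9048 = 0.6906
  y_2 = 2.2693 - 0.02*31.7701 = 1.6339
Step 3: grad_x = 2*6*0.6906 = 8.2876, grad_y = 2*7*1.6339 = 22.8745
  x_3 = 0.6906 - 0.02*8.2876 = 0.5249
  y_3 = 1.6339 - 0.02*22.8745 = 1.1764
f(0.5249, 1.1764) = 6*0.5249^2 + 7*1.1764^2 = 11.3405


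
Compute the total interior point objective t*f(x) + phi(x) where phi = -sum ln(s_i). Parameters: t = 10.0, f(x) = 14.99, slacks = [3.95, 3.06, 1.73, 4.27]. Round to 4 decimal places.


Step 1: Compute log-barrier.
ln values: [1.3737, 1.1184, 0.5481, 1.4516]
phi = -(1.3737 + 1.1184 + 0.5481 + 1.4516) = -4.4919
Step 2: Compute augmented objective.
t*f(x) = 10.0*14.99 = 149.9
Total = 149.9 - 4.4919 = 145.4081


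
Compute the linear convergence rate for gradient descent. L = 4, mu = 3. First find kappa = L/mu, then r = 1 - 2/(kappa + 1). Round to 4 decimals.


Step 1: Compute the condition number.
kappa = L/mu = 4/3 = 1.3333
Step 2: Compute the convergence rate.
r = 1 - 2/(kappa + 1) = 1 - 2*mu/(L + mu) = (L - mu)/(L + mu) = 1/7 = 0.1429


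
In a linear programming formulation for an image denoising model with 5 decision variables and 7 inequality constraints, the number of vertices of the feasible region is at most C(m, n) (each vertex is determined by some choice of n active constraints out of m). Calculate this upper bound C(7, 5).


Each vertex corresponds to some choice of n active constraints out of m, so the number of vertices is at most C(m, n) = m! / (n!(m-n)!).
m = 7, n = 5
Numerator: 7 * 6 * 5 * 4 * 3
Denominator: 5! = 120
C(7, 5) = 21
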